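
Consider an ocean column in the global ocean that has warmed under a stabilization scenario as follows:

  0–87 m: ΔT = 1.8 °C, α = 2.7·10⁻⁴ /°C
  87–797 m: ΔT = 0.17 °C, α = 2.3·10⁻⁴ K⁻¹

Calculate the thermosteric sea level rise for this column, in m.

about 0.0700 m

Layer 1: 2.7×10⁻⁴ × 1.8 × 87 = 0.042282 m
710 × 2.3×10⁻⁴ × 0.17 = 0.027761 m
Δh = 0.042282 + 0.027761 = 0.070043 m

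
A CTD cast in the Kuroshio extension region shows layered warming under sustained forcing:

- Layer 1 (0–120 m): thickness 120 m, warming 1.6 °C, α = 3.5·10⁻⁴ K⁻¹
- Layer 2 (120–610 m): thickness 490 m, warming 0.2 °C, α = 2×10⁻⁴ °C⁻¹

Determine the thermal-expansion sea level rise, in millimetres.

3.5×10⁻⁴ × 1.6 × 120 = 0.06720 m
Layer 2: 2×10⁻⁴ × 0.2 × 490 = 0.01960 m
Δh = 0.06720 + 0.01960 = 0.08680 m

about 87 mm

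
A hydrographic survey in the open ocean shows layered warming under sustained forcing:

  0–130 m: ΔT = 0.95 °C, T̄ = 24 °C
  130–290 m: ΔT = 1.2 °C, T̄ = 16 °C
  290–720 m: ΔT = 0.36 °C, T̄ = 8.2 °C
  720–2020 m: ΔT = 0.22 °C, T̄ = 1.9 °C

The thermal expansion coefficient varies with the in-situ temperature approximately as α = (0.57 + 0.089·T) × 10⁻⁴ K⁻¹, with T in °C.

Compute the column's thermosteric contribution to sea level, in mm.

110 mm of thermosteric rise

Layer 1: α = (0.57 + 0.089×24)×10⁻⁴ = 2.706×10⁻⁴ K⁻¹
Layer 2: α = (0.57 + 0.089×16)×10⁻⁴ = 1.994×10⁻⁴ K⁻¹
Layer 3: α = (0.57 + 0.089×8.2)×10⁻⁴ = 1.2998×10⁻⁴ K⁻¹
Layer 4: α = (0.57 + 0.089×1.9)×10⁻⁴ = 0.7391×10⁻⁴ K⁻¹
2.706×10⁻⁴ × 130 × 0.95 = 0.0334191 m
Layer 2: 160 × 1.994×10⁻⁴ × 1.2 = 0.0382848 m
0.36 × 430 × 1.2998×10⁻⁴ = 0.020120904 m
Layer 4: 0.7391×10⁻⁴ × 0.22 × 1300 = 0.02113826 m
Δh = 0.0334191 + 0.0382848 + 0.020120904 + 0.02113826 = 0.112963064 m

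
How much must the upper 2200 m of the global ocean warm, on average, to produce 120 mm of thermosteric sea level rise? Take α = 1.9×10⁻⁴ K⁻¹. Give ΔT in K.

ΔT ≈ 0.29 K

ΔT = Δh/(αH) = 0.12 / (1.9×10⁻⁴ × 2200) ≈ 0.2871 K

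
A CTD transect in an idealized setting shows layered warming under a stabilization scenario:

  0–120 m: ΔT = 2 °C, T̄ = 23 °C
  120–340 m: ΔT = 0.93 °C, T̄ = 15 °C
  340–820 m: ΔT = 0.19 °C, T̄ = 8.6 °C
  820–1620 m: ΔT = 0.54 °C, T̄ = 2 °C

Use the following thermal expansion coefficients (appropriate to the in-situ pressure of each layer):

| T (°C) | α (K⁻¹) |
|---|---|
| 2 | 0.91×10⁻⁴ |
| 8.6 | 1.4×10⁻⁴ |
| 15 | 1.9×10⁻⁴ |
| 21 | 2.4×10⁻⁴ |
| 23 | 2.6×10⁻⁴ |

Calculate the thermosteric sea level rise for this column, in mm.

Layer 1 at 23 °C → α = 2.6×10⁻⁴ K⁻¹
Layer 2 at 15 °C → α = 1.9×10⁻⁴ K⁻¹
Layer 3 at 8.6 °C → α = 1.4×10⁻⁴ K⁻¹
Layer 4 at 2 °C → α = 0.91×10⁻⁴ K⁻¹
2.6×10⁻⁴ × 120 × 2 = 0.06240 m
Layer 2: 1.9×10⁻⁴ × 0.93 × 220 = 0.038874 m
340–820 m: 1.4×10⁻⁴ × 480 × 0.19 = 0.012768 m
820–1620 m: 800 × 0.91×10⁻⁴ × 0.54 = 0.039312 m
Δh = 0.06240 + 0.038874 + 0.012768 + 0.039312 = 0.153354 m ≈ 150 mm

150 mm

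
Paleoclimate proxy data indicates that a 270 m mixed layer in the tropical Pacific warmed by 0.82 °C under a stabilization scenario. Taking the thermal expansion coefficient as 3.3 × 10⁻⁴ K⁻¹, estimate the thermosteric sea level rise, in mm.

Δh = αΔT·H = 3.3×10⁻⁴ × 0.82 × 270 = 0.073062 m

Δh ≈ 73 mm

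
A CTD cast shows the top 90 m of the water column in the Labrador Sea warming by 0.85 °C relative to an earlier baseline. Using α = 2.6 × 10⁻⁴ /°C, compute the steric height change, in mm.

about 20 mm

Δh = αΔT·H = 2.6×10⁻⁴ × 0.85 × 90 = 0.01989 m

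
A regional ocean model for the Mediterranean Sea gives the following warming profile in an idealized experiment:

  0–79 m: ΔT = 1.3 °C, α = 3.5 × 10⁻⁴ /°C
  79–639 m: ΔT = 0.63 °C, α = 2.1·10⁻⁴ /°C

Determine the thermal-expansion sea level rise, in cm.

Δh ≈ 11 cm

Layer 1: 1.3 × 3.5×10⁻⁴ × 79 = 0.035945 m
Layer 2: 2.1×10⁻⁴ × 560 × 0.63 = 0.074088 m
Δh = 0.035945 + 0.074088 = 0.110033 m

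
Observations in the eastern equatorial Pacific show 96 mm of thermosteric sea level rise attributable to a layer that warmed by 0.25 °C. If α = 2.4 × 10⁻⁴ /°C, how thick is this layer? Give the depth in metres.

about 1600 m

H = Δh/(αΔT) = 0.096 / (2.4×10⁻⁴ × 0.25) = 1600 m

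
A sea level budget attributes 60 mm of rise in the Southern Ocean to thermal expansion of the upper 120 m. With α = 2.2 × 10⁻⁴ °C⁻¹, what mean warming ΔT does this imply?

ΔT ≈ 2.27 K

ΔT = Δh/(αH) = 0.06 / (2.2×10⁻⁴ × 120) ≈ 2.273 K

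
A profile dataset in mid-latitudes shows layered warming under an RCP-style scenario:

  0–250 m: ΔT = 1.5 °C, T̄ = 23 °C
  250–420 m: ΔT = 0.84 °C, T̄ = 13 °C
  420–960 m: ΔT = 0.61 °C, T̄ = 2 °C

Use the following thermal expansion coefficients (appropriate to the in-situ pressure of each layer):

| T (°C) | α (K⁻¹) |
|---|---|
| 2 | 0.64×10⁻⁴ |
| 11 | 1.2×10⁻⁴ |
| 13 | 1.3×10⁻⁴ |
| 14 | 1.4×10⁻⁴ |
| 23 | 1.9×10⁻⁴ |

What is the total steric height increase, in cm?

Layer 1 at 23 °C → α = 1.9×10⁻⁴ K⁻¹
Layer 2 at 13 °C → α = 1.3×10⁻⁴ K⁻¹
Layer 3 at 2 °C → α = 0.64×10⁻⁴ K⁻¹
0–250 m: 1.5 × 1.9×10⁻⁴ × 250 = 0.07125 m
250–420 m: 1.3×10⁻⁴ × 0.84 × 170 = 0.018564 m
0.64×10⁻⁴ × 540 × 0.61 = 0.0210816 m
Δh = 0.07125 + 0.018564 + 0.0210816 = 0.1108956 m ≈ 11.1 cm

Δh ≈ 11.1 cm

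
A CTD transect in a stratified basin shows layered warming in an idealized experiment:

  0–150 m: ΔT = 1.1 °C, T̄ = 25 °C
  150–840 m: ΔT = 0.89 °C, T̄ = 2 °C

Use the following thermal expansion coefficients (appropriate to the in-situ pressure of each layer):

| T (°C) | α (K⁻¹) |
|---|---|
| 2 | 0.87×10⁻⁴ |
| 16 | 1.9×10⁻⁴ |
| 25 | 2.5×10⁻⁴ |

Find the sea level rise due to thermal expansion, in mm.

Layer 1 at 25 °C → α = 2.5×10⁻⁴ K⁻¹
Layer 2 at 2 °C → α = 0.87×10⁻⁴ K⁻¹
2.5×10⁻⁴ × 150 × 1.1 = 0.04125 m
Layer 2: 690 × 0.87×10⁻⁴ × 0.89 = 0.0534267 m
Δh = 0.04125 + 0.0534267 = 0.0946767 m ≈ 95 mm

95 mm of thermosteric rise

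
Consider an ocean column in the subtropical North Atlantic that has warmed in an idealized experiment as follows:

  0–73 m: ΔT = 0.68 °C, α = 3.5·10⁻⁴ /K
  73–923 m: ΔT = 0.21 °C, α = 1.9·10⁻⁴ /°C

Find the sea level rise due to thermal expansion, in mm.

51.3 mm of thermosteric rise

0–73 m: 3.5×10⁻⁴ × 73 × 0.68 = 0.017374 m
1.9×10⁻⁴ × 0.21 × 850 = 0.033915 m
Δh = 0.017374 + 0.033915 = 0.051289 m ≈ 51.3 mm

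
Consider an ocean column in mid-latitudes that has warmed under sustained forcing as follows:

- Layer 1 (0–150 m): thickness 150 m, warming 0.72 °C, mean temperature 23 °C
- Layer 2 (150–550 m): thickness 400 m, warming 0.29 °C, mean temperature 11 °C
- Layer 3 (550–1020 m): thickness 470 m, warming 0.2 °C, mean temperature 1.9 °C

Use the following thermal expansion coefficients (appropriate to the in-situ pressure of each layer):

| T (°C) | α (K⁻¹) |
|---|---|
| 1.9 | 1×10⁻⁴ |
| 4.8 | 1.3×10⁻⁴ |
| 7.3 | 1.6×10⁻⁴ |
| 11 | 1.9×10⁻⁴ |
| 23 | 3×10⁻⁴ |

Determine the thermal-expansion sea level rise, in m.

Layer 1 at 23 °C → α = 3×10⁻⁴ K⁻¹
Layer 2 at 11 °C → α = 1.9×10⁻⁴ K⁻¹
Layer 3 at 1.9 °C → α = 1×10⁻⁴ K⁻¹
Layer 1: 3×10⁻⁴ × 150 × 0.72 = 0.03240 m
150–550 m: 0.29 × 400 × 1.9×10⁻⁴ = 0.02204 m
550–1020 m: 0.2 × 1×10⁻⁴ × 470 = 0.00940 m
Δh = 0.03240 + 0.02204 + 0.00940 = 0.06384 m

0.0638 m of thermosteric rise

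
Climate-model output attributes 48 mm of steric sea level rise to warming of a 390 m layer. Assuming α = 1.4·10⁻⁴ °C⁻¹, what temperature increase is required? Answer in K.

ΔT = Δh/(αH) = 0.048 / (1.4×10⁻⁴ × 390) ≈ 0.8791 K

about 0.879 K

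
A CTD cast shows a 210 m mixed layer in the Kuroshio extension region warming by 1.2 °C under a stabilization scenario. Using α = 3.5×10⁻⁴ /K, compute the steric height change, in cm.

Δh = 8.82 cm

Δh = αΔT·H = 3.5×10⁻⁴ × 1.2 × 210 = 0.08820 m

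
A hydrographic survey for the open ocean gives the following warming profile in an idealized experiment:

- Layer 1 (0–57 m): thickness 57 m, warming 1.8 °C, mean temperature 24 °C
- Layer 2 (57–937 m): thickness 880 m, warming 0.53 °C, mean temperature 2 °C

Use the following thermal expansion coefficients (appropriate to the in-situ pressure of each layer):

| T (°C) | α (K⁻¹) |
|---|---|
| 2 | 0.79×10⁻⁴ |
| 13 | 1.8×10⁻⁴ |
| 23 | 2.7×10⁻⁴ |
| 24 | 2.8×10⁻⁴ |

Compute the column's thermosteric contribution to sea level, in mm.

Layer 1 at 24 °C → α = 2.8×10⁻⁴ K⁻¹
Layer 2 at 2 °C → α = 0.79×10⁻⁴ K⁻¹
0–57 m: 57 × 1.8 × 2.8×10⁻⁴ = 0.028728 m
Layer 2: 880 × 0.79×10⁻⁴ × 0.53 = 0.0368456 m
Δh = 0.028728 + 0.0368456 = 0.0655736 m ≈ 65.6 mm

about 65.6 mm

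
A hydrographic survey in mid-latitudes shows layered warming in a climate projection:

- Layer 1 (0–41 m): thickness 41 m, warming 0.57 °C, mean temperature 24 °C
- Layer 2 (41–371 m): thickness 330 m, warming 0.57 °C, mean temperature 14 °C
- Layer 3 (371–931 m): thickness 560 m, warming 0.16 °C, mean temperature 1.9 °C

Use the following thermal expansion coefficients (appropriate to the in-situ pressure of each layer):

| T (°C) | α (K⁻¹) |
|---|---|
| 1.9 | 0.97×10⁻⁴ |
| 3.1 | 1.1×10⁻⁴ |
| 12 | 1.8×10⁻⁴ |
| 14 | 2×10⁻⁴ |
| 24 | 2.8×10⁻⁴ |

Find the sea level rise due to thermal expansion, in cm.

Δh = 5.29 cm

Layer 1 at 24 °C → α = 2.8×10⁻⁴ K⁻¹
Layer 2 at 14 °C → α = 2×10⁻⁴ K⁻¹
Layer 3 at 1.9 °C → α = 0.97×10⁻⁴ K⁻¹
Layer 1: 0.57 × 41 × 2.8×10⁻⁴ = 0.0065436 m
Layer 2: 2×10⁻⁴ × 0.57 × 330 = 0.03762 m
371–931 m: 0.97×10⁻⁴ × 560 × 0.16 = 0.0086912 m
Δh = 0.0065436 + 0.03762 + 0.0086912 = 0.0528548 m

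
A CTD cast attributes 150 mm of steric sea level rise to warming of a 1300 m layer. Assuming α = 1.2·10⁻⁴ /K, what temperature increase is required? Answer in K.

about 0.962 K

ΔT = Δh/(αH) = 0.15 / (1.2×10⁻⁴ × 1300) ≈ 0.9615 K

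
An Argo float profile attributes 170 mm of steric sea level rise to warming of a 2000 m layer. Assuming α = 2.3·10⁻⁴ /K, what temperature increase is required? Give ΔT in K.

ΔT = Δh/(αH) = 0.17 / (2.3×10⁻⁴ × 2000) ≈ 0.3696 K

ΔT ≈ 0.370 K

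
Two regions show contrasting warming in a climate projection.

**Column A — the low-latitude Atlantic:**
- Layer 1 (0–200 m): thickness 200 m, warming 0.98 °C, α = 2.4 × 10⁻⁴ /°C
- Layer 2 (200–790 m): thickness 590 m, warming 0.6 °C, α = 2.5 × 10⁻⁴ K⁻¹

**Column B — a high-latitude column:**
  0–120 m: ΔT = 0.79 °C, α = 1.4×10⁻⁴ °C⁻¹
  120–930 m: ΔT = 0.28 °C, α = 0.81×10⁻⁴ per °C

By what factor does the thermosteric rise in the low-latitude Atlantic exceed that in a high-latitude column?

≈ 4.28×

A 0–200 m: 2.4×10⁻⁴ × 200 × 0.98 = 0.04704 m
A Layer 2: 2.5×10⁻⁴ × 0.6 × 590 = 0.08850 m
A total: 0.13554 m
B Layer 1: 1.4×10⁻⁴ × 120 × 0.79 = 0.013272 m
B 120–930 m: 0.81×10⁻⁴ × 810 × 0.28 = 0.0183708 m
B total: 0.0316428 m
Ratio: 0.13554 / 0.0316428 ≈ 4.283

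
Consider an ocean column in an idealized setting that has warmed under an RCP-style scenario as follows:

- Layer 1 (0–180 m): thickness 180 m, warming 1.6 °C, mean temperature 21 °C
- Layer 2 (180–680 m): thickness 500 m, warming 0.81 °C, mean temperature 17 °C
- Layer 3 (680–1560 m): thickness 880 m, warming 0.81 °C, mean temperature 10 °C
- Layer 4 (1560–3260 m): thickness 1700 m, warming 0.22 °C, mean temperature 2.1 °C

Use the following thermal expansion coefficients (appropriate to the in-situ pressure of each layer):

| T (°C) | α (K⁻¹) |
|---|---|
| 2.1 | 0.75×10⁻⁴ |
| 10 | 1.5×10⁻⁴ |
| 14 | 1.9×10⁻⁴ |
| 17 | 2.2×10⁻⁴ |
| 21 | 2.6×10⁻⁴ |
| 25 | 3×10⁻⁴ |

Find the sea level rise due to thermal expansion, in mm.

Δh ≈ 299 mm

Layer 1 at 21 °C → α = 2.6×10⁻⁴ K⁻¹
Layer 2 at 17 °C → α = 2.2×10⁻⁴ K⁻¹
Layer 3 at 10 °C → α = 1.5×10⁻⁴ K⁻¹
Layer 4 at 2.1 °C → α = 0.75×10⁻⁴ K⁻¹
180 × 2.6×10⁻⁴ × 1.6 = 0.07488 m
2.2×10⁻⁴ × 0.81 × 500 = 0.08910 m
680–1560 m: 880 × 1.5×10⁻⁴ × 0.81 = 0.10692 m
Layer 4: 1700 × 0.75×10⁻⁴ × 0.22 = 0.02805 m
Δh = 0.07488 + 0.08910 + 0.10692 + 0.02805 = 0.29895 m ≈ 299 mm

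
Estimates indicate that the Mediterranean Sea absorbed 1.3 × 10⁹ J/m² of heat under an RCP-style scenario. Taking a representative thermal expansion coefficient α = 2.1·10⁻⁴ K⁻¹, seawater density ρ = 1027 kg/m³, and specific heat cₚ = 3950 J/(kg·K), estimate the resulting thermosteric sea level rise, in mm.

67 mm

Δh = αQ/(ρcₚ) = 2.1×10⁻⁴ × 1.3×10⁹ / (1027 × 3950) ≈ 0.067297 m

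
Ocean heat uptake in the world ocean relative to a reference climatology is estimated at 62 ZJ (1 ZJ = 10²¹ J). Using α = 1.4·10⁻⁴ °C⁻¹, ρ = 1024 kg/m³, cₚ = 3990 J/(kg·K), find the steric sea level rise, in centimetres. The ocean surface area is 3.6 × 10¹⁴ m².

Δh ≈ 0.590 cm

Per unit area: Q = 62×10²¹ / (3.6×10¹⁴) ≈ 1.722×10⁸ J/m²
Δh = αQ/(ρcₚ) = 1.4×10⁻⁴ × 1.722×10⁸ / (1024 × 3990) ≈ 0.0059005 m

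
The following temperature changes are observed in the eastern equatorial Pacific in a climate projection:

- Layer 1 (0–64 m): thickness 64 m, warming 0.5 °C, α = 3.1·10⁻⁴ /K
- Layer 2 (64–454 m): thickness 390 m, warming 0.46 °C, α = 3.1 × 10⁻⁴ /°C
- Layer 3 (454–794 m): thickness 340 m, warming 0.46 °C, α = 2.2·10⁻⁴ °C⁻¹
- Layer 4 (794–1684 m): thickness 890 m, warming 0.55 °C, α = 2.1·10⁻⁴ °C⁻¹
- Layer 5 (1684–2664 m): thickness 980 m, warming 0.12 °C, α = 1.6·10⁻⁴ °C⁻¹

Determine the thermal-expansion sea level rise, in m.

0–64 m: 0.5 × 64 × 3.1×10⁻⁴ = 0.00992 m
64–454 m: 0.46 × 390 × 3.1×10⁻⁴ = 0.055614 m
340 × 2.2×10⁻⁴ × 0.46 = 0.034408 m
794–1684 m: 0.55 × 890 × 2.1×10⁻⁴ = 0.102795 m
1684–2664 m: 980 × 1.6×10⁻⁴ × 0.12 = 0.018816 m
Δh = 0.00992 + 0.055614 + 0.034408 + 0.102795 + 0.018816 = 0.221553 m ≈ 0.222 m

Δh ≈ 0.222 m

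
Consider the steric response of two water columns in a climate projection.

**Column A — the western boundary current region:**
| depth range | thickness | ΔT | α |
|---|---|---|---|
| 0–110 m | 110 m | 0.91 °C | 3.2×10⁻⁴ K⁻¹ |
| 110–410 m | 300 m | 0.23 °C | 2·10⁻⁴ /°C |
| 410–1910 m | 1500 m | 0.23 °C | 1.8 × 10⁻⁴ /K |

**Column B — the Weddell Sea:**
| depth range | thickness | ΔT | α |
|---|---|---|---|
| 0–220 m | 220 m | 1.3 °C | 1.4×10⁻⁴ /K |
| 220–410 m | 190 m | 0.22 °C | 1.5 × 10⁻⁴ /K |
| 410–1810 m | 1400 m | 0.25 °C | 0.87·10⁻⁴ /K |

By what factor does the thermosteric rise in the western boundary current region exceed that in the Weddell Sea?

≈ 1.41×

A Layer 1: 3.2×10⁻⁴ × 110 × 0.91 = 0.032032 m
A 110–410 m: 2×10⁻⁴ × 300 × 0.23 = 0.01380 m
A 1.8×10⁻⁴ × 1500 × 0.23 = 0.06210 m
A total: 0.107932 m
B 0–220 m: 220 × 1.4×10⁻⁴ × 1.3 = 0.04004 m
B 220–410 m: 0.22 × 1.5×10⁻⁴ × 190 = 0.00627 m
B Layer 3: 0.25 × 1400 × 0.87×10⁻⁴ = 0.03045 m
B total: 0.07676 m
Ratio: 0.107932 / 0.07676 ≈ 1.406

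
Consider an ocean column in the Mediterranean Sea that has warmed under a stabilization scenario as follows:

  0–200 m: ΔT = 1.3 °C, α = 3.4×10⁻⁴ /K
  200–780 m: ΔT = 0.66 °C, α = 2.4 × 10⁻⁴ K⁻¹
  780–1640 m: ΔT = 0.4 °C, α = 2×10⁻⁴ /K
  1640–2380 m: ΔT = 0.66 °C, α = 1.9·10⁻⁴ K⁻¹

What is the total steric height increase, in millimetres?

342 mm

Layer 1: 200 × 3.4×10⁻⁴ × 1.3 = 0.08840 m
200–780 m: 0.66 × 580 × 2.4×10⁻⁴ = 0.091872 m
780–1640 m: 860 × 2×10⁻⁴ × 0.4 = 0.06880 m
Layer 4: 1.9×10⁻⁴ × 0.66 × 740 = 0.092796 m
Δh = 0.08840 + 0.091872 + 0.06880 + 0.092796 = 0.341868 m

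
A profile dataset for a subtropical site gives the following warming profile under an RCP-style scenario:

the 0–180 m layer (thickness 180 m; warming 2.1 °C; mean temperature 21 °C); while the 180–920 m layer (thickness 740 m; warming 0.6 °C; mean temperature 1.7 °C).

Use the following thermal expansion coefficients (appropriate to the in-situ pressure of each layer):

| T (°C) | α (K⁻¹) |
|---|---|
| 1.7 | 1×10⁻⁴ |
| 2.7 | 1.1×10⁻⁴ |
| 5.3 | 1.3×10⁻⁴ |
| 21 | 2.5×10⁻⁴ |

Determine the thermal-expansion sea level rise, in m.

about 0.139 m

Layer 1 at 21 °C → α = 2.5×10⁻⁴ K⁻¹
Layer 2 at 1.7 °C → α = 1×10⁻⁴ K⁻¹
0–180 m: 2.1 × 180 × 2.5×10⁻⁴ = 0.09450 m
Layer 2: 740 × 0.6 × 1×10⁻⁴ = 0.04440 m
Δh = 0.09450 + 0.04440 = 0.13890 m ≈ 0.139 m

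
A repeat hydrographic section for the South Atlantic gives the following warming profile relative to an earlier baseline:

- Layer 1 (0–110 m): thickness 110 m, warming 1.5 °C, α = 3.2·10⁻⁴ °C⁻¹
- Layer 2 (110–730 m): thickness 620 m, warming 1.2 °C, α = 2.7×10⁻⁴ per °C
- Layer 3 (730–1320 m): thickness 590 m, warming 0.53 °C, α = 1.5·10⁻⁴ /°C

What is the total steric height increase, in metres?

0–110 m: 3.2×10⁻⁴ × 1.5 × 110 = 0.05280 m
110–730 m: 2.7×10⁻⁴ × 620 × 1.2 = 0.20088 m
730–1320 m: 1.5×10⁻⁴ × 590 × 0.53 = 0.046905 m
Δh = 0.05280 + 0.20088 + 0.046905 = 0.300585 m

about 0.301 m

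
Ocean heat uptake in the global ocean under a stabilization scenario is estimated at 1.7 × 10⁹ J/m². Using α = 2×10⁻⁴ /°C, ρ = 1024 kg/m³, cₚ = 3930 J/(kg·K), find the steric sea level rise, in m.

0.084 m

Δh = αQ/(ρcₚ) = 2×10⁻⁴ × 1.7×10⁹ / (1024 × 3930) ≈ 0.084486 m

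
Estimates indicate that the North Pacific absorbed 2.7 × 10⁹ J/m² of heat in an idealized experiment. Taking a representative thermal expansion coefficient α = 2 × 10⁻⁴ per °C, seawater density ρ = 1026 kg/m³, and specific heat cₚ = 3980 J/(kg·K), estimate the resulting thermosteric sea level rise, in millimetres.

132 mm of thermosteric rise

Δh = αQ/(ρcₚ) = 2×10⁻⁴ × 2.7×10⁹ / (1026 × 3980) ≈ 0.13224 m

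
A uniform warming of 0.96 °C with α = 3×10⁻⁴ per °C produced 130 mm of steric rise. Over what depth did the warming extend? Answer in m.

H ≈ 450 m

H = Δh/(αΔT) = 0.13 / (3×10⁻⁴ × 0.96) ≈ 451.4 m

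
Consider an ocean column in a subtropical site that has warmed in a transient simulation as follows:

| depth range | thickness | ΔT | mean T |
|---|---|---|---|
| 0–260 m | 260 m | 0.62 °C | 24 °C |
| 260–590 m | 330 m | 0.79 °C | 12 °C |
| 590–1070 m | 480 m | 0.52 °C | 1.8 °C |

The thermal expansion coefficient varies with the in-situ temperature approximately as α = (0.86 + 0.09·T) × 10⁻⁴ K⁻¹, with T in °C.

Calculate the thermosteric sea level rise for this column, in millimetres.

about 120 mm

Layer 1: α = (0.86 + 0.09×24)×10⁻⁴ = 3.02×10⁻⁴ K⁻¹
Layer 2: α = (0.86 + 0.09×12)×10⁻⁴ = 1.94×10⁻⁴ K⁻¹
Layer 3: α = (0.86 + 0.09×1.8)×10⁻⁴ = 1.022×10⁻⁴ K⁻¹
0–260 m: 3.02×10⁻⁴ × 260 × 0.62 = 0.0486824 m
Layer 2: 330 × 1.94×10⁻⁴ × 0.79 = 0.0505758 m
Layer 3: 0.52 × 480 × 1.022×10⁻⁴ = 0.02550912 m
Δh = 0.0486824 + 0.0505758 + 0.02550912 = 0.12476732 m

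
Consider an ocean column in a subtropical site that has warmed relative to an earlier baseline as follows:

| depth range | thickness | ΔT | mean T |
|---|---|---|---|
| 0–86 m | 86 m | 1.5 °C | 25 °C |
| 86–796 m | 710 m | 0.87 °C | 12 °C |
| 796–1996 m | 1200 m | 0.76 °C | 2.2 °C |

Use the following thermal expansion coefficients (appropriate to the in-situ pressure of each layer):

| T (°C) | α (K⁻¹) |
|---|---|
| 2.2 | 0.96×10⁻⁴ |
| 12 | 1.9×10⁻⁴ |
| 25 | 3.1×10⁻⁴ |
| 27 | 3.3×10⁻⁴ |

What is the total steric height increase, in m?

about 0.245 m

Layer 1 at 25 °C → α = 3.1×10⁻⁴ K⁻¹
Layer 2 at 12 °C → α = 1.9×10⁻⁴ K⁻¹
Layer 3 at 2.2 °C → α = 0.96×10⁻⁴ K⁻¹
0–86 m: 3.1×10⁻⁴ × 1.5 × 86 = 0.03999 m
86–796 m: 710 × 0.87 × 1.9×10⁻⁴ = 0.117363 m
Layer 3: 1200 × 0.96×10⁻⁴ × 0.76 = 0.087552 m
Δh = 0.03999 + 0.117363 + 0.087552 = 0.244905 m ≈ 0.245 m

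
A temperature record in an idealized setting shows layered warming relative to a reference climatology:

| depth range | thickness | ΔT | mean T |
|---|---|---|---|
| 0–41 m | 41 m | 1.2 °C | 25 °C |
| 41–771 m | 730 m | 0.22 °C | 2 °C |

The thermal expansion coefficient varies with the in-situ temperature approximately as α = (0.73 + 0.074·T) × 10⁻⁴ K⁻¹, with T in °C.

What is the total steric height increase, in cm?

2.7 cm

Layer 1: α = (0.73 + 0.074×25)×10⁻⁴ = 2.58×10⁻⁴ K⁻¹
Layer 2: α = (0.73 + 0.074×2)×10⁻⁴ = 0.878×10⁻⁴ K⁻¹
1.2 × 41 × 2.58×10⁻⁴ = 0.0126936 m
Layer 2: 0.878×10⁻⁴ × 0.22 × 730 = 0.01410068 m
Δh = 0.0126936 + 0.01410068 = 0.02679428 m ≈ 2.7 cm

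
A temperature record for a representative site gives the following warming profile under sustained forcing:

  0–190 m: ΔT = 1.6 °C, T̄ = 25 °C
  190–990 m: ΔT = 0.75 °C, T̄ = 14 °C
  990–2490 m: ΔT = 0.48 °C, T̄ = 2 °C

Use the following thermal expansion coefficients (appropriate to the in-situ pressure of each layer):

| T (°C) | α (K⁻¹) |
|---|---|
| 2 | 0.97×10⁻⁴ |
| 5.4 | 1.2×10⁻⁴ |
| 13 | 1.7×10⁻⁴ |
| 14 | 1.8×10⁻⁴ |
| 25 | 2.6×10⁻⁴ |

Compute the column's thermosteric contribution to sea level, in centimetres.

Layer 1 at 25 °C → α = 2.6×10⁻⁴ K⁻¹
Layer 2 at 14 °C → α = 1.8×10⁻⁴ K⁻¹
Layer 3 at 2 °C → α = 0.97×10⁻⁴ K⁻¹
Layer 1: 2.6×10⁻⁴ × 190 × 1.6 = 0.07904 m
Layer 2: 800 × 0.75 × 1.8×10⁻⁴ = 0.10800 m
1500 × 0.97×10⁻⁴ × 0.48 = 0.06984 m
Δh = 0.07904 + 0.10800 + 0.06984 = 0.25688 m

25.7 cm of thermosteric rise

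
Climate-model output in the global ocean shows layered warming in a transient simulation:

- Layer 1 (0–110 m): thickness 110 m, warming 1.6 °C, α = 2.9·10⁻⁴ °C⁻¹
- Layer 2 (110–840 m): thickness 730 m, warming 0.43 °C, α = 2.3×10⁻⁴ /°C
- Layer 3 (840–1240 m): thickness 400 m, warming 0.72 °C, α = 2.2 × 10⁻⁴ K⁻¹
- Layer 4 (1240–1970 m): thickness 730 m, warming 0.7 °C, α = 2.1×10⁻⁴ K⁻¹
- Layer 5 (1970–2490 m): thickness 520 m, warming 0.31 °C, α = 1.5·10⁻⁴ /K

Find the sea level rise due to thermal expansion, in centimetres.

0–110 m: 110 × 1.6 × 2.9×10⁻⁴ = 0.05104 m
Layer 2: 0.43 × 2.3×10⁻⁴ × 730 = 0.072197 m
Layer 3: 400 × 0.72 × 2.2×10⁻⁴ = 0.06336 m
Layer 4: 0.7 × 730 × 2.1×10⁻⁴ = 0.10731 m
1970–2490 m: 0.31 × 1.5×10⁻⁴ × 520 = 0.02418 m
Δh = 0.05104 + 0.072197 + 0.06336 + 0.10731 + 0.02418 = 0.318087 m

about 31.8 cm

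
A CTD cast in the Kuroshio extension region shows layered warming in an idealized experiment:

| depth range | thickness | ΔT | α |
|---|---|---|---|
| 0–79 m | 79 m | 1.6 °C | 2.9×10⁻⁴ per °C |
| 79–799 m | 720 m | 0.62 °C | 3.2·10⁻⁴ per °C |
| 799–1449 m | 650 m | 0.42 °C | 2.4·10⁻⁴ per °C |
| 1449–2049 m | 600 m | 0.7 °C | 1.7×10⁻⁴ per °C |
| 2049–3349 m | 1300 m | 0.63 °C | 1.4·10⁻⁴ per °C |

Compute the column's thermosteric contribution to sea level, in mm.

0–79 m: 1.6 × 79 × 2.9×10⁻⁴ = 0.036656 m
Layer 2: 0.62 × 3.2×10⁻⁴ × 720 = 0.142848 m
650 × 2.4×10⁻⁴ × 0.42 = 0.06552 m
1449–2049 m: 1.7×10⁻⁴ × 600 × 0.7 = 0.07140 m
2049–3349 m: 1.4×10⁻⁴ × 0.63 × 1300 = 0.11466 m
Δh = 0.036656 + 0.142848 + 0.06552 + 0.07140 + 0.11466 = 0.431084 m

Δh ≈ 430 mm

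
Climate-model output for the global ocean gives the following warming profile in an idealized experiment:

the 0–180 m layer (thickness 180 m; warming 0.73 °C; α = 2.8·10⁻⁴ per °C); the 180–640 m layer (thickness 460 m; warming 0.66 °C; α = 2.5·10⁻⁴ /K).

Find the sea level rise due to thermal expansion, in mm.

2.8×10⁻⁴ × 180 × 0.73 = 0.036792 m
180–640 m: 460 × 2.5×10⁻⁴ × 0.66 = 0.07590 m
Δh = 0.036792 + 0.07590 = 0.112692 m ≈ 113 mm

113 mm of thermosteric rise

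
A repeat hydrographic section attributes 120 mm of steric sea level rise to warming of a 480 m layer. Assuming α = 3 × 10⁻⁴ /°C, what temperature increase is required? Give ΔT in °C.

ΔT ≈ 0.83 °C

ΔT = Δh/(αH) = 0.12 / (3×10⁻⁴ × 480) ≈ 0.8333 °C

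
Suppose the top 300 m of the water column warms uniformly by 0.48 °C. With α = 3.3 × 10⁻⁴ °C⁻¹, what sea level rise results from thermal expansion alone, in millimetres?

Δh ≈ 47.5 mm

Δh = αΔT·H = 3.3×10⁻⁴ × 0.48 × 300 = 0.04752 m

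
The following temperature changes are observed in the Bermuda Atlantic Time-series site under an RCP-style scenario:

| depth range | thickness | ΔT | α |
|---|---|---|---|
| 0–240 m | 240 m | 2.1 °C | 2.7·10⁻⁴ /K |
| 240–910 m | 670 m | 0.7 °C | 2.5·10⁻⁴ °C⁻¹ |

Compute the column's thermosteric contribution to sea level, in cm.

about 25.3 cm

240 × 2.7×10⁻⁴ × 2.1 = 0.13608 m
2.5×10⁻⁴ × 0.7 × 670 = 0.11725 m
Δh = 0.13608 + 0.11725 = 0.25333 m ≈ 25.3 cm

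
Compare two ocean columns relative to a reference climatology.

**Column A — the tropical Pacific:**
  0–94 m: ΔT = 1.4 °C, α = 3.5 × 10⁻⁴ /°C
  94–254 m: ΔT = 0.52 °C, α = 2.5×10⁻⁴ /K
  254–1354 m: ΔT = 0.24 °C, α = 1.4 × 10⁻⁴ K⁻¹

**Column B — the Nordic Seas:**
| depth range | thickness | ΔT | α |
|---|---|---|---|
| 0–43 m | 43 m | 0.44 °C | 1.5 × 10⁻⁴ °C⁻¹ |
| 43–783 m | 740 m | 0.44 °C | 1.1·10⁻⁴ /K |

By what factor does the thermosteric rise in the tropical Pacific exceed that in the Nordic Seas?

2.7

A 0–94 m: 94 × 1.4 × 3.5×10⁻⁴ = 0.04606 m
A Layer 2: 2.5×10⁻⁴ × 160 × 0.52 = 0.02080 m
A Layer 3: 0.24 × 1100 × 1.4×10⁻⁴ = 0.03696 m
A total: 0.10382 m
B 0–43 m: 0.44 × 1.5×10⁻⁴ × 43 = 0.002838 m
B 43–783 m: 740 × 0.44 × 1.1×10⁻⁴ = 0.035816 m
B total: 0.038654 m
Ratio: 0.10382 / 0.038654 ≈ 2.686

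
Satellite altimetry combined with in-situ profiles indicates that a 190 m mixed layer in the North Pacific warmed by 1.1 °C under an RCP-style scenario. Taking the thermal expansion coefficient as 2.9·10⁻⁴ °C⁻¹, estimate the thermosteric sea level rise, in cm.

Δh = αΔT·H = 2.9×10⁻⁴ × 1.1 × 190 = 0.06061 m

Δh = 6.06 cm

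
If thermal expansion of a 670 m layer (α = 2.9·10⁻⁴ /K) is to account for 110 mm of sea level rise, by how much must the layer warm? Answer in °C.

about 0.566 °C

ΔT = Δh/(αH) = 0.11 / (2.9×10⁻⁴ × 670) ≈ 0.5661 °C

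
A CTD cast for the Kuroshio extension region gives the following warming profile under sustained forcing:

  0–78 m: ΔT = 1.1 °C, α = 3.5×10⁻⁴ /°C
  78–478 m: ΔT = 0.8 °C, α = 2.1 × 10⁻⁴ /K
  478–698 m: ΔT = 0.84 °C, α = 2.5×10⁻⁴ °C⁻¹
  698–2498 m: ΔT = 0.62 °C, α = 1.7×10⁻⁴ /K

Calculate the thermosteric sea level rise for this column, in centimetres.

0–78 m: 1.1 × 3.5×10⁻⁴ × 78 = 0.03003 m
0.8 × 2.1×10⁻⁴ × 400 = 0.06720 m
478–698 m: 220 × 0.84 × 2.5×10⁻⁴ = 0.04620 m
0.62 × 1.7×10⁻⁴ × 1800 = 0.18972 m
Δh = 0.03003 + 0.06720 + 0.04620 + 0.18972 = 0.33315 m ≈ 33.3 cm

about 33.3 cm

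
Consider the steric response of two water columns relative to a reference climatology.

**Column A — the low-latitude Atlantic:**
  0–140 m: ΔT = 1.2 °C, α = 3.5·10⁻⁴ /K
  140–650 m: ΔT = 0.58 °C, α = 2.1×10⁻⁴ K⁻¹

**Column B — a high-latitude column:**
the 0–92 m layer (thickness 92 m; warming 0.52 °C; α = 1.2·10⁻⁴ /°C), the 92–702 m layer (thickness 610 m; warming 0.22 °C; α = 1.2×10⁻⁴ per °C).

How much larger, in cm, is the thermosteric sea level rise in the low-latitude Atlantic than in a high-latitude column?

Δh_A − Δh_B ≈ 9.9 cm

A 0–140 m: 140 × 3.5×10⁻⁴ × 1.2 = 0.05880 m
A 0.58 × 510 × 2.1×10⁻⁴ = 0.062118 m
A total: 0.120918 m
B Layer 1: 0.52 × 92 × 1.2×10⁻⁴ = 0.0057408 m
B Layer 2: 1.2×10⁻⁴ × 0.22 × 610 = 0.016104 m
B total: 0.0218448 m
Difference: 0.120918 − 0.0218448 = 0.0990732 m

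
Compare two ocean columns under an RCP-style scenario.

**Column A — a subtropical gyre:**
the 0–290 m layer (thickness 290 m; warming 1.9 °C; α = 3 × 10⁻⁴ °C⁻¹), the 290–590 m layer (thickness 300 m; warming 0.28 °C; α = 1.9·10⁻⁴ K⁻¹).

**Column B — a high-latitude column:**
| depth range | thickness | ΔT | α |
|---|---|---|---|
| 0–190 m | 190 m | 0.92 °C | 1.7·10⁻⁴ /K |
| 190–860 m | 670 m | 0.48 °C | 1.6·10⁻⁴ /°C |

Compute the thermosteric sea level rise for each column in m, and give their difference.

Δh_A ≈ 0.18 m, Δh_B ≈ 0.081 m; difference ≈ 0.10 m

A 290 × 1.9 × 3×10⁻⁴ = 0.16530 m
A 290–590 m: 300 × 0.28 × 1.9×10⁻⁴ = 0.01596 m
A total: 0.18126 m
B 0–190 m: 1.7×10⁻⁴ × 190 × 0.92 = 0.029716 m
B Layer 2: 0.48 × 1.6×10⁻⁴ × 670 = 0.051456 m
B total: 0.081172 m
Difference: 0.18126 − 0.081172 = 0.100088 m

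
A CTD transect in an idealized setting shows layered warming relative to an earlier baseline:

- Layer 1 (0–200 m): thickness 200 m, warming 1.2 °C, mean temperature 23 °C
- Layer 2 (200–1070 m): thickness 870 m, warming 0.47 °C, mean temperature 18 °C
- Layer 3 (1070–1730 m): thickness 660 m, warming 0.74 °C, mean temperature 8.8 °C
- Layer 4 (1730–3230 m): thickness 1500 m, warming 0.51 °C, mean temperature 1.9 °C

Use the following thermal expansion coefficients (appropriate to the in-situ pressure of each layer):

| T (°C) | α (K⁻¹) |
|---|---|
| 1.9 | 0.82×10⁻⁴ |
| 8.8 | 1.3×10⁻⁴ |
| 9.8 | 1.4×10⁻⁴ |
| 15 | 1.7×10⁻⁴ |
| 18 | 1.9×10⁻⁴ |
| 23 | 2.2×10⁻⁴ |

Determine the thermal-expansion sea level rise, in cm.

Δh = 25.7 cm

Layer 1 at 23 °C → α = 2.2×10⁻⁴ K⁻¹
Layer 2 at 18 °C → α = 1.9×10⁻⁴ K⁻¹
Layer 3 at 8.8 °C → α = 1.3×10⁻⁴ K⁻¹
Layer 4 at 1.9 °C → α = 0.82×10⁻⁴ K⁻¹
1.2 × 2.2×10⁻⁴ × 200 = 0.05280 m
Layer 2: 1.9×10⁻⁴ × 0.47 × 870 = 0.077691 m
1070–1730 m: 0.74 × 1.3×10⁻⁴ × 660 = 0.063492 m
Layer 4: 1500 × 0.51 × 0.82×10⁻⁴ = 0.06273 m
Δh = 0.05280 + 0.077691 + 0.063492 + 0.06273 = 0.256713 m ≈ 25.7 cm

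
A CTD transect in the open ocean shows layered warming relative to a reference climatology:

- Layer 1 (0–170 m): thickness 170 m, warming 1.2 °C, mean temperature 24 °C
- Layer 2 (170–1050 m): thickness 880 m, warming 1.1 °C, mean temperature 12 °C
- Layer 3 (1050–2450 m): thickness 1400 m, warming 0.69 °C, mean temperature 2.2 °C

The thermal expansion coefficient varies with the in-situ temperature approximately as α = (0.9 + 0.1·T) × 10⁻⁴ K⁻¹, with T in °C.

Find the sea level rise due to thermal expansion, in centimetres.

Δh = 37.9 cm

Layer 1: α = (0.9 + 0.1×24)×10⁻⁴ = 3.3×10⁻⁴ K⁻¹
Layer 2: α = (0.9 + 0.1×12)×10⁻⁴ = 2.1×10⁻⁴ K⁻¹
Layer 3: α = (0.9 + 0.1×2.2)×10⁻⁴ = 1.12×10⁻⁴ K⁻¹
Layer 1: 1.2 × 170 × 3.3×10⁻⁴ = 0.06732 m
Layer 2: 880 × 2.1×10⁻⁴ × 1.1 = 0.20328 m
1050–2450 m: 1400 × 0.69 × 1.12×10⁻⁴ = 0.108192 m
Δh = 0.06732 + 0.20328 + 0.108192 = 0.378792 m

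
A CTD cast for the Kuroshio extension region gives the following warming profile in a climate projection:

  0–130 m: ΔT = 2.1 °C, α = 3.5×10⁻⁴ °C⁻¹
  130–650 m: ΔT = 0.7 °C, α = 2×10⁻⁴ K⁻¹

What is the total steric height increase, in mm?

168 mm

2.1 × 3.5×10⁻⁴ × 130 = 0.09555 m
130–650 m: 0.7 × 520 × 2×10⁻⁴ = 0.07280 m
Δh = 0.09555 + 0.07280 = 0.16835 m ≈ 168 mm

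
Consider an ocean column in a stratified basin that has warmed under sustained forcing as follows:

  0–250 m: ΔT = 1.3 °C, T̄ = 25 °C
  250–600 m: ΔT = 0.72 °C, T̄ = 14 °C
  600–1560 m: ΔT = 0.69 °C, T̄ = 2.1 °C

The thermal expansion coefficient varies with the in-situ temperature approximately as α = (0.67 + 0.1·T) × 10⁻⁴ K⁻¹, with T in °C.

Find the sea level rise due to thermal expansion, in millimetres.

Layer 1: α = (0.67 + 0.1×25)×10⁻⁴ = 3.17×10⁻⁴ K⁻¹
Layer 2: α = (0.67 + 0.1×14)×10⁻⁴ = 2.07×10⁻⁴ K⁻¹
Layer 3: α = (0.67 + 0.1×2.1)×10⁻⁴ = 0.88×10⁻⁴ K⁻¹
Layer 1: 1.3 × 250 × 3.17×10⁻⁴ = 0.103025 m
350 × 0.72 × 2.07×10⁻⁴ = 0.052164 m
600–1560 m: 960 × 0.88×10⁻⁴ × 0.69 = 0.0582912 m
Δh = 0.103025 + 0.052164 + 0.0582912 = 0.2134802 m

Δh = 213 mm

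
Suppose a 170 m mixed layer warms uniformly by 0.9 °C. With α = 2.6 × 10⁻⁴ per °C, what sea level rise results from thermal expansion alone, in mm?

Δh = 39.8 mm

Δh = αΔT·H = 2.6×10⁻⁴ × 0.9 × 170 = 0.03978 m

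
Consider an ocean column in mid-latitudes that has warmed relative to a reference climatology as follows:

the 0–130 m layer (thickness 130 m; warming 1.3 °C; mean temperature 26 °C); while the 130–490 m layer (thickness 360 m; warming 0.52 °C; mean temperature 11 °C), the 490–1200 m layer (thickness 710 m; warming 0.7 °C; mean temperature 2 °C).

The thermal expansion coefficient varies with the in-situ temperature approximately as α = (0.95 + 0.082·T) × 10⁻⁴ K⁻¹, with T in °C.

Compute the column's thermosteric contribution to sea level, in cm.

Layer 1: α = (0.95 + 0.082×26)×10⁻⁴ = 3.082×10⁻⁴ K⁻¹
Layer 2: α = (0.95 + 0.082×11)×10⁻⁴ = 1.852×10⁻⁴ K⁻¹
Layer 3: α = (0.95 + 0.082×2)×10⁻⁴ = 1.114×10⁻⁴ K⁻¹
0–130 m: 3.082×10⁻⁴ × 130 × 1.3 = 0.0520858 m
Layer 2: 1.852×10⁻⁴ × 360 × 0.52 = 0.03466944 m
Layer 3: 1.114×10⁻⁴ × 710 × 0.7 = 0.0553658 m
Δh = 0.0520858 + 0.03466944 + 0.0553658 = 0.14212104 m

about 14.2 cm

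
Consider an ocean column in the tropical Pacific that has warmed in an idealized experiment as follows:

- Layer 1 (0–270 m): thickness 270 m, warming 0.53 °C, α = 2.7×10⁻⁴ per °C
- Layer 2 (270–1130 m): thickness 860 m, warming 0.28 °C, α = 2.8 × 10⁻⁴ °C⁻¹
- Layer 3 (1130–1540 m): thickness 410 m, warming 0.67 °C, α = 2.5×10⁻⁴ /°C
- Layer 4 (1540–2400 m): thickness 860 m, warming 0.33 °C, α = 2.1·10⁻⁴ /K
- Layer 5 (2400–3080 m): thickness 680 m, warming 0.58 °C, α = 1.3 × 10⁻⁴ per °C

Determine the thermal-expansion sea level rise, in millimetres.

0–270 m: 0.53 × 2.7×10⁻⁴ × 270 = 0.038637 m
0.28 × 860 × 2.8×10⁻⁴ = 0.067424 m
410 × 2.5×10⁻⁴ × 0.67 = 0.068675 m
Layer 4: 2.1×10⁻⁴ × 860 × 0.33 = 0.059598 m
Layer 5: 0.58 × 680 × 1.3×10⁻⁴ = 0.051272 m
Δh = 0.038637 + 0.067424 + 0.068675 + 0.059598 + 0.051272 = 0.285606 m

Δh ≈ 286 mm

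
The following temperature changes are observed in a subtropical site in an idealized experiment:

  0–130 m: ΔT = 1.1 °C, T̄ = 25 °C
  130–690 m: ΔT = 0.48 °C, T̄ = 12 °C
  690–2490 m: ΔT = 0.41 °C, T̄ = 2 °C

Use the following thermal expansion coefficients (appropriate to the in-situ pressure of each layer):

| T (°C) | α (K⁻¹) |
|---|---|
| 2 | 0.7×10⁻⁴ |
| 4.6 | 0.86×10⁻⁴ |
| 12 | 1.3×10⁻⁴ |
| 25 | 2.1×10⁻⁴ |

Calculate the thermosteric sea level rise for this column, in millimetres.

Δh ≈ 117 mm

Layer 1 at 25 °C → α = 2.1×10⁻⁴ K⁻¹
Layer 2 at 12 °C → α = 1.3×10⁻⁴ K⁻¹
Layer 3 at 2 °C → α = 0.7×10⁻⁴ K⁻¹
2.1×10⁻⁴ × 1.1 × 130 = 0.03003 m
Layer 2: 0.48 × 1.3×10⁻⁴ × 560 = 0.034944 m
690–2490 m: 0.41 × 0.7×10⁻⁴ × 1800 = 0.05166 m
Δh = 0.03003 + 0.034944 + 0.05166 = 0.116634 m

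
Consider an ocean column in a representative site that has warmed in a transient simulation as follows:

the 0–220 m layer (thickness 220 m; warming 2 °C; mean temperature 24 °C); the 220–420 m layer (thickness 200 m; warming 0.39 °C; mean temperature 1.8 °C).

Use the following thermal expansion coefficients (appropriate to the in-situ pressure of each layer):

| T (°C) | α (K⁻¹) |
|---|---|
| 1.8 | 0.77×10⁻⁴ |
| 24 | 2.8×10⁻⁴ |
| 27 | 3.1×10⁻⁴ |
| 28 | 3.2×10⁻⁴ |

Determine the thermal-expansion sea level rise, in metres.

Layer 1 at 24 °C → α = 2.8×10⁻⁴ K⁻¹
Layer 2 at 1.8 °C → α = 0.77×10⁻⁴ K⁻¹
Layer 1: 220 × 2 × 2.8×10⁻⁴ = 0.12320 m
Layer 2: 200 × 0.39 × 0.77×10⁻⁴ = 0.006006 m
Δh = 0.12320 + 0.006006 = 0.129206 m ≈ 0.13 m

0.13 m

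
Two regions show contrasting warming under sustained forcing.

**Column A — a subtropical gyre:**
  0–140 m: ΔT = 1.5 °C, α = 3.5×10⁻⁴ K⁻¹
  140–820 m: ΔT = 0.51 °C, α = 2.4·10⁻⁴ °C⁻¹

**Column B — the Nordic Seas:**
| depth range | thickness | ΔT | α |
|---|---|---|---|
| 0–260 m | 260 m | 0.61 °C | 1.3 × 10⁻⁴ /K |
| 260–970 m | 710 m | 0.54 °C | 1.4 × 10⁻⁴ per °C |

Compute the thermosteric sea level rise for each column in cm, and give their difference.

A 140 × 1.5 × 3.5×10⁻⁴ = 0.07350 m
A 140–820 m: 680 × 2.4×10⁻⁴ × 0.51 = 0.083232 m
A total: 0.156732 m
B Layer 1: 1.3×10⁻⁴ × 0.61 × 260 = 0.020618 m
B 260–970 m: 1.4×10⁻⁴ × 710 × 0.54 = 0.053676 m
B total: 0.074294 m
Difference: 0.156732 − 0.074294 = 0.082438 m

A: 16 cm; B: 7.4 cm; difference 8.2 cm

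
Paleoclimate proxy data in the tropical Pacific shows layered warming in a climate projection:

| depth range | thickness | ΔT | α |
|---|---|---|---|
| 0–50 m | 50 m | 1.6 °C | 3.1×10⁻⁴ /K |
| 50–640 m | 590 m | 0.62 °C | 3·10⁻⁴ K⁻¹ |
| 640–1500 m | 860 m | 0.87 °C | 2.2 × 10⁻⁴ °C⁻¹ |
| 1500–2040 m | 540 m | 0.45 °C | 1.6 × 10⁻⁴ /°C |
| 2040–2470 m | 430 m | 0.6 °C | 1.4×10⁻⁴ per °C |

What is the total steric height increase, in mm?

Δh = 374 mm

0–50 m: 50 × 3.1×10⁻⁴ × 1.6 = 0.02480 m
Layer 2: 590 × 0.62 × 3×10⁻⁴ = 0.10974 m
640–1500 m: 0.87 × 860 × 2.2×10⁻⁴ = 0.164604 m
Layer 4: 0.45 × 1.6×10⁻⁴ × 540 = 0.03888 m
2040–2470 m: 0.6 × 430 × 1.4×10⁻⁴ = 0.03612 m
Δh = 0.02480 + 0.10974 + 0.164604 + 0.03888 + 0.03612 = 0.374144 m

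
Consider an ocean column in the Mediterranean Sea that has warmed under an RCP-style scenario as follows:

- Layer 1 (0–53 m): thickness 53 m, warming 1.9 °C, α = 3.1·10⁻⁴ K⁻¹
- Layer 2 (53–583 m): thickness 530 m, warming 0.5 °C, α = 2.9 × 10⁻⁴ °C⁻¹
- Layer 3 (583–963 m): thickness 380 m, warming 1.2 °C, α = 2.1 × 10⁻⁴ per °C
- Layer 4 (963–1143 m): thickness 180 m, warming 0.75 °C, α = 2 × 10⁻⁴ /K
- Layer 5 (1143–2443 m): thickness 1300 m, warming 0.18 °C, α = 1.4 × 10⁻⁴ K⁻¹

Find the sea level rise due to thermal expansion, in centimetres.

26.4 cm of thermosteric rise

0–53 m: 1.9 × 53 × 3.1×10⁻⁴ = 0.031217 m
53–583 m: 0.5 × 2.9×10⁻⁴ × 530 = 0.07685 m
583–963 m: 380 × 1.2 × 2.1×10⁻⁴ = 0.09576 m
963–1143 m: 2×10⁻⁴ × 180 × 0.75 = 0.02700 m
Layer 5: 1300 × 1.4×10⁻⁴ × 0.18 = 0.03276 m
Δh = 0.031217 + 0.07685 + 0.09576 + 0.02700 + 0.03276 = 0.263587 m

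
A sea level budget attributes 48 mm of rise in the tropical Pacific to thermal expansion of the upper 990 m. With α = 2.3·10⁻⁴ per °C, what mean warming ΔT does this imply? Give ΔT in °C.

ΔT = Δh/(αH) = 0.048 / (2.3×10⁻⁴ × 990) ≈ 0.2108 °C

ΔT ≈ 0.21 °C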